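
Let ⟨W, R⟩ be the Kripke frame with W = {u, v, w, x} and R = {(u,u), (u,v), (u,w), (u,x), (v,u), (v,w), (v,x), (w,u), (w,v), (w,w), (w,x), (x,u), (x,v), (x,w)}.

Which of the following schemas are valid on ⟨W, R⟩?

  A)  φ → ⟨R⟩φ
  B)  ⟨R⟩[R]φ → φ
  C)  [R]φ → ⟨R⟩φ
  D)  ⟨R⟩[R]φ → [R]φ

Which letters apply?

B, C

R is not reflexive: not v R v.
R is symmetric: every R-edge is matched by its reverse.
R is not euclidean: u R v and u R v but not v R v.
R is serial: every world has an R-successor.
(A) the dual of axiom T: valid iff R is reflexive. R is not reflexive — not valid.
(B) ⟨R⟩[R]φ → φ is the dual of axiom B; it is valid on a frame exactly when R is symmetric. R is symmetric, so valid.
(C) [R]φ → ⟨R⟩φ (axiom D) characterises the serial frames. R is serial — valid.
(D) the dual of axiom 5: valid iff R is euclidean. R is not euclidean — not valid.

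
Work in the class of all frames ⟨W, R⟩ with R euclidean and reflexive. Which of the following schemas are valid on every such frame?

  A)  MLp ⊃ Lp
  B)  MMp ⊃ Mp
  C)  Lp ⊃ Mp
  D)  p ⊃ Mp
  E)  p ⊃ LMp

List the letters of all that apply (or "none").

A, B, C, D, E

A reflexive euclidean relation is also symmetric (from wRw and wRv the euclidean condition gives vRw) and hence transitive; it is an equivalence relation.
(A) MLp ⊃ Lp is the dual of axiom 5, which corresponds to the euclidean property. Every such R is euclidean — valid.
(B) MMp ⊃ Mp is the dual of axiom 4; it is valid on a frame exactly when R is transitive. Every such R is transitive, so valid.
(C) axiom D: valid iff R is serial. Every such R is serial — valid.
(D) p ⊃ Mp is the dual of axiom T, which corresponds to reflexivity. Every such R is reflexive — valid.
(E) p ⊃ LMp is axiom B; it is valid on a frame exactly when R is symmetric. Every such R is symmetric, so valid.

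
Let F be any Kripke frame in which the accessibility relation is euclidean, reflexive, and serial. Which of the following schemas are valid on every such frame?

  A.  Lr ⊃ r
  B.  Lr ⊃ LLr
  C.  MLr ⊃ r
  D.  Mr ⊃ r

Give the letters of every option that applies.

A relation that is euclidean, reflexive, and serial is also symmetric and transitive.
(A) Lr ⊃ r is axiom T, which corresponds to reflexivity. Every such R is reflexive — valid.
(B) Lr ⊃ LLr is axiom 4, which corresponds to transitivity. Every such R is transitive — valid.
(C) MLr ⊃ r is the dual of axiom B, which corresponds to symmetry. Every such R is symmetric — valid.
(D) Mr ⊃ r is valid only on frames where every R-edge is a self-loop. Such an R need not be a subset of the identity — not valid.

A, B, C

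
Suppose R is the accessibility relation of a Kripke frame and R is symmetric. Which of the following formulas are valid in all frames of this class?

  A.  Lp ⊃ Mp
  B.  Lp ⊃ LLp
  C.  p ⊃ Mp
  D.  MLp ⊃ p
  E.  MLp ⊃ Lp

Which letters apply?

(A) Lp ⊃ Mp is axiom D, which corresponds to seriality. Such an R need not be serial — not valid.
(B) Lp ⊃ LLp is axiom 4, which corresponds to transitivity. Such an R need not be transitive — not valid.
(C) p ⊃ Mp is the dual of axiom T, which corresponds to reflexivity. Such an R need not be reflexive — not valid.
(D) MLp ⊃ p is the dual of axiom B, which corresponds to symmetry. Every such R is symmetric — valid.
(E) MLp ⊃ Lp is the dual of axiom 5; it is valid on a frame exactly when R is euclidean. Such an R need not be euclidean, so not valid.

D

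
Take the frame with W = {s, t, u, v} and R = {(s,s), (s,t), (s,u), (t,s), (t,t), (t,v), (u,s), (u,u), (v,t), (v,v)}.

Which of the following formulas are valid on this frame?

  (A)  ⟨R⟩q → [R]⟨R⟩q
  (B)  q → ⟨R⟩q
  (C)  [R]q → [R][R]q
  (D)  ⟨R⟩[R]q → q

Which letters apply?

B, D

R is reflexive: each world relates to itself.
R is symmetric: every R-edge is matched by its reverse.
R is not transitive: s R t and t R v but not s R v.
R is not euclidean: s R t and s R u but not t R u.
(A) axiom 5: valid iff R is euclidean. R is not euclidean — not valid.
(B) the dual of axiom T: valid iff R is reflexive. R is reflexive — valid.
(C) [R]q → [R][R]q is axiom 4; it is valid on a frame exactly when R is transitive. R is not transitive, so not valid.
(D) ⟨R⟩[R]q → q (the dual of axiom B) characterises the symmetric frames. R is symmetric — valid.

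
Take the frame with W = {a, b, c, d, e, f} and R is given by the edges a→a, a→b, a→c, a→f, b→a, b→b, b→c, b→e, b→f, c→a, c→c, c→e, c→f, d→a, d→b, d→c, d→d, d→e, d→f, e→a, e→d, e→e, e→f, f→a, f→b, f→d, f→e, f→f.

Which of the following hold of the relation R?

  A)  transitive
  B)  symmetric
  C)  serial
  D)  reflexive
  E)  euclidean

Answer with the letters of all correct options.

C, D

(A) not transitive: a R b and b R e but not a R e.
(B) not symmetric: b R c but not c R b.
(C) serial: every world has an R-successor.
(D) reflexive: each world relates to itself.
(E) not euclidean: a R c and a R b but not c R b.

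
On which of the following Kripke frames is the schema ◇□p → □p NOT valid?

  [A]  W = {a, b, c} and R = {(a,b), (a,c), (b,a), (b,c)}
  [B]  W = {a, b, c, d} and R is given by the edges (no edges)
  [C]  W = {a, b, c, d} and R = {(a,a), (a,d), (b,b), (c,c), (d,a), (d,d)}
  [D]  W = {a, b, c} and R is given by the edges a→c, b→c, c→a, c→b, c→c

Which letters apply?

A, D

The schema ◇□p → □p is the dual of axiom 5; it is valid on a frame iff R is euclidean.
(A) R is not euclidean (a R c and a R b but not c R b), so the schema fails here.
(B) R is euclidean (any two R-successors of the same world are R-related), so the schema is valid here.
(C) R is euclidean (any two R-successors of the same world are R-related), so the schema is valid here.
(D) R is not euclidean (c R a and c R b but not a R b), so the schema fails here.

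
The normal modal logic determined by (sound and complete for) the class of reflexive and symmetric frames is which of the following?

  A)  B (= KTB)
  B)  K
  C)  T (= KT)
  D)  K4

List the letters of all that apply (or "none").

(A) B (= KTB) is determined by exactly this class.
(B) K is determined by the class of arbitrary frames.
(C) T (= KT) is determined by the class of reflexive frames.
(D) K4 is determined by the class of transitive frames.

A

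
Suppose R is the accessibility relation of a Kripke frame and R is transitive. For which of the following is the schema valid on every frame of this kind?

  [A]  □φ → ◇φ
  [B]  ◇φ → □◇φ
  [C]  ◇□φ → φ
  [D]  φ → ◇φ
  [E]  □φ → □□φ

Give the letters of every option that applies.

(A) □φ → ◇φ is axiom D, which corresponds to seriality. Such an R need not be serial — not valid.
(B) ◇φ → □◇φ (axiom 5) characterises the euclidean frames. Such an R need not be euclidean — not valid.
(C) the dual of axiom B: valid iff R is symmetric. Such an R need not be symmetric — not valid.
(D) φ → ◇φ is the dual of axiom T, which corresponds to reflexivity. Such an R need not be reflexive — not valid.
(E) □φ → □□φ is axiom 4; it is valid on a frame exactly when R is transitive. Every such R is transitive, so valid.

E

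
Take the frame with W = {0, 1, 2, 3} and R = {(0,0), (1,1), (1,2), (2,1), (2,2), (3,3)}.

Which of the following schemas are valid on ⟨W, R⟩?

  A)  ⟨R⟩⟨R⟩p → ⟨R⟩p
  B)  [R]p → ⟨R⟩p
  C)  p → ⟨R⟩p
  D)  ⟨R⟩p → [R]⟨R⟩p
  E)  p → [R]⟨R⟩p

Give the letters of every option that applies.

A, B, C, D, E

R is reflexive: each world relates to itself.
R is symmetric: every R-edge is matched by its reverse.
R is transitive: R is closed under composition.
R is euclidean: any two R-successors of the same world are R-related.
R is serial: every world has an R-successor.
(A) ⟨R⟩⟨R⟩p → ⟨R⟩p is the dual of axiom 4, which corresponds to transitivity. R is transitive — valid.
(B) [R]p → ⟨R⟩p is axiom D; it is valid on a frame exactly when R is serial. R is serial, so valid.
(C) p → ⟨R⟩p (the dual of axiom T) characterises the reflexive frames. R is reflexive — valid.
(D) ⟨R⟩p → [R]⟨R⟩p (axiom 5) characterises the euclidean frames. R is euclidean — valid.
(E) p → [R]⟨R⟩p is axiom B; it is valid on a frame exactly when R is symmetric. R is symmetric, so valid.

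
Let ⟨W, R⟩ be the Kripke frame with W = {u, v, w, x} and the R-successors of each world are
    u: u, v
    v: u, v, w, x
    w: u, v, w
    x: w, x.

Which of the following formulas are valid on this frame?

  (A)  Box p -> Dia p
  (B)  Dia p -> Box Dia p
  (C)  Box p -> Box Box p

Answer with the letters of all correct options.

A

R is not transitive: u R v and v R w but not u R w.
R is not euclidean: v R u and v R w but not u R w.
R is serial: every world has an R-successor.
(A) Box p -> Dia p is axiom D, which corresponds to seriality. R is serial — valid.
(B) axiom 5: valid iff R is euclidean. R is not euclidean — not valid.
(C) axiom 4: valid iff R is transitive. R is not transitive — not valid.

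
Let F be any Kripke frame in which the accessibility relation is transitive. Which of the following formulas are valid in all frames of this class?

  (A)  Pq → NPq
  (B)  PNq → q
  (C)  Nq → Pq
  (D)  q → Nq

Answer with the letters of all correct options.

none

(A) Pq → NPq is axiom 5, which corresponds to the euclidean property. Such an R need not be euclidean — not valid.
(B) the dual of axiom B: valid iff R is symmetric. Such an R need not be symmetric — not valid.
(C) Nq → Pq is axiom D; it is valid on a frame exactly when R is serial. Such an R need not be serial, so not valid.
(D) q → Nq is valid only on frames where every R-edge is a self-loop. Such an R need not be a subset of the identity — not valid.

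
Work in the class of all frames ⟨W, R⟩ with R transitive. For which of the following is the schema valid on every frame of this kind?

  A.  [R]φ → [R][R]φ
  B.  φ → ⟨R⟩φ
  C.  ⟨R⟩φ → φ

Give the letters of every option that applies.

A

(A) axiom 4: valid iff R is transitive. Every such R is transitive — valid.
(B) the dual of axiom T: valid iff R is reflexive. Such an R need not be reflexive — not valid.
(C) ⟨R⟩φ → φ (the converse of T) corresponds to R being a subset of the identity. Such an R need not be a subset of the identity, so not valid.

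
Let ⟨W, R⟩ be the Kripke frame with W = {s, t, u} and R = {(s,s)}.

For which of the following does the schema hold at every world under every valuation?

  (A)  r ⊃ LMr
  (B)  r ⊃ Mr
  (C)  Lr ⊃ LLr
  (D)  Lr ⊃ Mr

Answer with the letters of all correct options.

R is not reflexive: not t R t.
R is symmetric: every R-edge is matched by its reverse.
R is transitive: R is closed under composition.
R is not serial: t has no R-successor.
(A) r ⊃ LMr is axiom B; it is valid on a frame exactly when R is symmetric. R is symmetric, so valid.
(B) r ⊃ Mr is the dual of axiom T; it is valid on a frame exactly when R is reflexive. R is not reflexive, so not valid.
(C) Lr ⊃ LLr is axiom 4; it is valid on a frame exactly when R is transitive. R is transitive, so valid.
(D) Lr ⊃ Mr (axiom D) characterises the serial frames. R is not serial — not valid.

A, C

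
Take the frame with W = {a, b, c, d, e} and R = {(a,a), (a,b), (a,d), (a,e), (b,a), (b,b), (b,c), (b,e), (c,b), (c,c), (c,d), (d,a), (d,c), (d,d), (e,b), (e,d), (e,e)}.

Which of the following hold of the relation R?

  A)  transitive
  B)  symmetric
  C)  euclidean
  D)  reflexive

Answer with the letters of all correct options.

(A) not transitive: a R b and b R c but not a R c.
(B) not symmetric: a R e but not e R a.
(C) not euclidean: a R b and a R d but not b R d.
(D) reflexive: each world relates to itself.

D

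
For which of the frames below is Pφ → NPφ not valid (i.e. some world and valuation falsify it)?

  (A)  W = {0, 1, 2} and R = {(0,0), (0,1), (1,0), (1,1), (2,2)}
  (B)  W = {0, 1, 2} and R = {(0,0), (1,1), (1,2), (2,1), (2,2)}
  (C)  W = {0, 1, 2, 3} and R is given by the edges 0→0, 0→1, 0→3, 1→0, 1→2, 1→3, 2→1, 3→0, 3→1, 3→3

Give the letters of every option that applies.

C

The schema Pφ → NPφ is axiom 5; it is valid on a frame iff R is euclidean.
(A) R is euclidean (any two R-successors of the same world are R-related), so the schema is valid here.
(B) R is euclidean (any two R-successors of the same world are R-related), so the schema is valid here.
(C) R is not euclidean (1 R 0 and 1 R 2 but not 0 R 2), so the schema fails here.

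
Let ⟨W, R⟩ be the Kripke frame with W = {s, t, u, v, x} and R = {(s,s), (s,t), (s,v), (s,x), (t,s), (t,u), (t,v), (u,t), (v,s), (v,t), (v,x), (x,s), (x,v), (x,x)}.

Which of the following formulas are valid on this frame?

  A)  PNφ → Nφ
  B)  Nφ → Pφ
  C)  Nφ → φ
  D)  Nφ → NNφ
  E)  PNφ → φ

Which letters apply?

R is not reflexive: not t R t.
R is symmetric: every R-edge is matched by its reverse.
R is not transitive: s R t and t R u but not s R u.
R is not euclidean: s R t and s R x but not t R x.
R is serial: every world has an R-successor.
(A) PNφ → Nφ is the dual of axiom 5; it is valid on a frame exactly when R is euclidean. R is not euclidean, so not valid.
(B) Nφ → Pφ is axiom D, which corresponds to seriality. R is serial — valid.
(C) Nφ → φ is axiom T, which corresponds to reflexivity. R is not reflexive — not valid.
(D) Nφ → NNφ is axiom 4; it is valid on a frame exactly when R is transitive. R is not transitive, so not valid.
(E) PNφ → φ is the dual of axiom B, which corresponds to symmetry. R is symmetric — valid.

B, E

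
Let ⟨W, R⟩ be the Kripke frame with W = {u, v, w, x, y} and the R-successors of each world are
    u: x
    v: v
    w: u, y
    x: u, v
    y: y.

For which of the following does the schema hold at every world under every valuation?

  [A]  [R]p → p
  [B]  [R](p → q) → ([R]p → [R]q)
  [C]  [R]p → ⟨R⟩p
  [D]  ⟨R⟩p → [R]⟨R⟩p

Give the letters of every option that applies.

R is not reflexive: not u R u.
R is not euclidean: w R u and w R y but not u R y.
R is serial: every world has an R-successor.
(A) axiom T: valid iff R is reflexive. R is not reflexive — not valid.
(B) this is just K, valid on every normal frame.
(C) [R]p → ⟨R⟩p is axiom D, which corresponds to seriality. R is serial — valid.
(D) ⟨R⟩p → [R]⟨R⟩p is axiom 5; it is valid on a frame exactly when R is euclidean. R is not euclidean, so not valid.

B, C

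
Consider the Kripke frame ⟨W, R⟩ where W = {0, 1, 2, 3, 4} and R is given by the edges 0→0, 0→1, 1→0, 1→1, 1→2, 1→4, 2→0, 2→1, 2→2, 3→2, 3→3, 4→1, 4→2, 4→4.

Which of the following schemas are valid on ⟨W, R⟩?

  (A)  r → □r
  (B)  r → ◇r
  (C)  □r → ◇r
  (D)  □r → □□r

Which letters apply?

B, C

R is reflexive: each world relates to itself.
R is not transitive: 0 R 1 and 1 R 2 but not 0 R 2.
R is serial: every world has an R-successor.
R is not a subset of the identity: 0 R 1 with 0 ≠ 1.
(A) r → □r is valid only on frames where every R-edge is a self-loop. Here R ⊄ identity — not valid.
(B) r → ◇r (the dual of axiom T) characterises the reflexive frames. R is reflexive — valid.
(C) □r → ◇r is axiom D; it is valid on a frame exactly when R is serial. R is serial, so valid.
(D) □r → □□r (axiom 4) characterises the transitive frames. R is not transitive — not valid.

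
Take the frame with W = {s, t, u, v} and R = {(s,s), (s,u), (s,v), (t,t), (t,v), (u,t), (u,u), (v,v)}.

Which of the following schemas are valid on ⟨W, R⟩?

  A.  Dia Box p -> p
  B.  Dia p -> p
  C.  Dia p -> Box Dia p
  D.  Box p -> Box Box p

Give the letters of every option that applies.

R is not symmetric: s R u but not u R s.
R is not transitive: s R u and u R t but not s R t.
R is not euclidean: s R u and s R s but not u R s.
R is not a subset of the identity: s R u with s ≠ u.
(A) Dia Box p -> p is the dual of axiom B; it is valid on a frame exactly when R is symmetric. R is not symmetric, so not valid.
(B) Dia p -> p is valid only on frames where every R-edge is a self-loop. Here R ⊄ identity — not valid.
(C) Dia p -> Box Dia p is axiom 5; it is valid on a frame exactly when R is euclidean. R is not euclidean, so not valid.
(D) axiom 4: valid iff R is transitive. R is not transitive — not valid.

none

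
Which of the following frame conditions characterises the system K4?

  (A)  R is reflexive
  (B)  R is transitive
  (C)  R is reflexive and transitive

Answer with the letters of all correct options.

(A) this class determines T (= KT), not K4.
(B) K4 is sound and complete for exactly this class.
(C) this class determines S4, not K4.

B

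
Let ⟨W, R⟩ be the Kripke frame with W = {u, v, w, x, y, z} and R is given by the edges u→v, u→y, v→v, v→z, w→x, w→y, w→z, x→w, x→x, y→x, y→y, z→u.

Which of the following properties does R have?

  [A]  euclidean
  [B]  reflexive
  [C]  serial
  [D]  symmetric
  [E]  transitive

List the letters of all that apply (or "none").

C

(A) not euclidean: u R v and u R y but not v R y.
(B) not reflexive: not u R u.
(C) serial: every world has an R-successor.
(D) not symmetric: u R v but not v R u.
(E) not transitive: u R v and v R z but not u R z.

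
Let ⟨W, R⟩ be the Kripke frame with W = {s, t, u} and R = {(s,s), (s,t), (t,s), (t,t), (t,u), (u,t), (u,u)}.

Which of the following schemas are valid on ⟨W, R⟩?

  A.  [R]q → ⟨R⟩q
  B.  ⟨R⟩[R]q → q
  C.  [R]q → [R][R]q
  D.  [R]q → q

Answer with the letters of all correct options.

A, B, D

R is reflexive: each world relates to itself.
R is symmetric: every R-edge is matched by its reverse.
R is not transitive: s R t and t R u but not s R u.
R is serial: every world has an R-successor.
(A) [R]q → ⟨R⟩q is axiom D, which corresponds to seriality. R is serial — valid.
(B) the dual of axiom B: valid iff R is symmetric. R is symmetric — valid.
(C) [R]q → [R][R]q is axiom 4; it is valid on a frame exactly when R is transitive. R is not transitive, so not valid.
(D) [R]q → q is axiom T, which corresponds to reflexivity. R is reflexive — valid.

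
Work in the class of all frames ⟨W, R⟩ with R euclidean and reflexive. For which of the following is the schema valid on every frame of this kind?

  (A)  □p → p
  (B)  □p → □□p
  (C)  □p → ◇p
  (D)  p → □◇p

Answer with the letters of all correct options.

A, B, C, D

A reflexive euclidean relation is also symmetric (from wRw and wRv the euclidean condition gives vRw) and hence transitive; it is an equivalence relation.
(A) □p → p is axiom T, which corresponds to reflexivity. Every such R is reflexive — valid.
(B) □p → □□p is axiom 4, which corresponds to transitivity. Every such R is transitive — valid.
(C) axiom D: valid iff R is serial. Every such R is serial — valid.
(D) p → □◇p (axiom B) characterises the symmetric frames. Every such R is symmetric — valid.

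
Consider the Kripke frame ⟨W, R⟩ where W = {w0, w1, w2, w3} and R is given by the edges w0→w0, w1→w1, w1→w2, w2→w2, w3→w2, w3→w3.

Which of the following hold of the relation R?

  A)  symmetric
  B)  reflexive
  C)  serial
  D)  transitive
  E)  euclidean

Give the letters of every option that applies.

B, C, D

(A) not symmetric: w1 R w2 but not w2 R w1.
(B) reflexive: each world relates to itself.
(C) serial: every world has an R-successor.
(D) transitive: R is closed under composition.
(E) not euclidean: w1 R w2 and w1 R w1 but not w2 R w1.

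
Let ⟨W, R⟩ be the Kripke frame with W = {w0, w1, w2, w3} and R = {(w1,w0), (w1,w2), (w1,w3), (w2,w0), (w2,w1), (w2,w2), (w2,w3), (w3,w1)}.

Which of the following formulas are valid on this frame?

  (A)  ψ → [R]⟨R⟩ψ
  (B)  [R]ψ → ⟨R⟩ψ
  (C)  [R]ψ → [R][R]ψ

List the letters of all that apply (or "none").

R is not symmetric: w1 R w0 but not w0 R w1.
R is not transitive: w1 R w2 and w2 R w1 but not w1 R w1.
R is not serial: w0 has no R-successor.
(A) ψ → [R]⟨R⟩ψ is axiom B, which corresponds to symmetry. R is not symmetric — not valid.
(B) [R]ψ → ⟨R⟩ψ is axiom D, which corresponds to seriality. R is not serial — not valid.
(C) [R]ψ → [R][R]ψ is axiom 4, which corresponds to transitivity. R is not transitive — not valid.

none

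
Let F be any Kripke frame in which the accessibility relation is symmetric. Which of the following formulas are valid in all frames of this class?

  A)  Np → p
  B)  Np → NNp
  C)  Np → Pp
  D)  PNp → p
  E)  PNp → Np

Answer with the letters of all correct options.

D

(A) Np → p is axiom T; it is valid on a frame exactly when R is reflexive. Such an R need not be reflexive, so not valid.
(B) Np → NNp is axiom 4, which corresponds to transitivity. Such an R need not be transitive — not valid.
(C) Np → Pp is axiom D; it is valid on a frame exactly when R is serial. Such an R need not be serial, so not valid.
(D) PNp → p is the dual of axiom B, which corresponds to symmetry. Every such R is symmetric — valid.
(E) the dual of axiom 5: valid iff R is euclidean. Such an R need not be euclidean — not valid.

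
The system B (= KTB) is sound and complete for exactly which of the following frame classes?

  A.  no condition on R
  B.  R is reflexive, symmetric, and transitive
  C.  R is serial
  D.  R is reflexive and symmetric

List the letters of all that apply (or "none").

D

(A) this class determines K, not B (= KTB).
(B) this class determines S5, not B (= KTB).
(C) this class determines D, not B (= KTB).
(D) B (= KTB) is sound and complete for exactly this class.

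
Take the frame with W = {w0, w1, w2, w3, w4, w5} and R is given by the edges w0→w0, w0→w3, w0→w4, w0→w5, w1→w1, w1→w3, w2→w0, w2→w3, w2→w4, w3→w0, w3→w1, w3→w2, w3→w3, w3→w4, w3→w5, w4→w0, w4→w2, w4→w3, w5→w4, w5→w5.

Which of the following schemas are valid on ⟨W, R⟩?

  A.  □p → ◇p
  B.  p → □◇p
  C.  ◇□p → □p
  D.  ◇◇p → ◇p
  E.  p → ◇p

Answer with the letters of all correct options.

A

R is not reflexive: not w2 R w2.
R is not symmetric: w0 R w5 but not w5 R w0.
R is not transitive: w0 R w3 and w3 R w1 but not w0 R w1.
R is not euclidean: w0 R w4 and w0 R w5 but not w4 R w5.
R is serial: every world has an R-successor.
(A) □p → ◇p is axiom D, which corresponds to seriality. R is serial — valid.
(B) p → □◇p (axiom B) characterises the symmetric frames. R is not symmetric — not valid.
(C) ◇□p → □p (the dual of axiom 5) characterises the euclidean frames. R is not euclidean — not valid.
(D) ◇◇p → ◇p is the dual of axiom 4, which corresponds to transitivity. R is not transitive — not valid.
(E) the dual of axiom T: valid iff R is reflexive. R is not reflexive — not valid.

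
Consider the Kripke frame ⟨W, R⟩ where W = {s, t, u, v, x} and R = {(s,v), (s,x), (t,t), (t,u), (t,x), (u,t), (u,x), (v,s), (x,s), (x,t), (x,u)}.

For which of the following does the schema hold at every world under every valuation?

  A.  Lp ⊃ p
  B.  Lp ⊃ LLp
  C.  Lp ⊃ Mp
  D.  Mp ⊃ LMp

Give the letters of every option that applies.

R is not reflexive: not s R s.
R is not transitive: s R v and v R s but not s R s.
R is not euclidean: s R v and s R x but not v R x.
R is serial: every world has an R-successor.
(A) Lp ⊃ p (axiom T) characterises the reflexive frames. R is not reflexive — not valid.
(B) axiom 4: valid iff R is transitive. R is not transitive — not valid.
(C) Lp ⊃ Mp is axiom D, which corresponds to seriality. R is serial — valid.
(D) Mp ⊃ LMp is axiom 5, which corresponds to the euclidean property. R is not euclidean — not valid.

C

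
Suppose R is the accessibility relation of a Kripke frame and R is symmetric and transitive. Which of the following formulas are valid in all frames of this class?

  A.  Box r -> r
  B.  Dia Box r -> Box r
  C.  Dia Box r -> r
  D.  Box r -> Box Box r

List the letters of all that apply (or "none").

A symmetric transitive relation is euclidean (uRv and uRw give vRu by symmetry, then vRw by transitivity).
(A) Box r -> r (axiom T) characterises the reflexive frames. Such an R need not be reflexive — not valid.
(B) Dia Box r -> Box r (the dual of axiom 5) characterises the euclidean frames. Every such R is euclidean — valid.
(C) Dia Box r -> r is the dual of axiom B; it is valid on a frame exactly when R is symmetric. Every such R is symmetric, so valid.
(D) Box r -> Box Box r (axiom 4) characterises the transitive frames. Every such R is transitive — valid.

B, C, D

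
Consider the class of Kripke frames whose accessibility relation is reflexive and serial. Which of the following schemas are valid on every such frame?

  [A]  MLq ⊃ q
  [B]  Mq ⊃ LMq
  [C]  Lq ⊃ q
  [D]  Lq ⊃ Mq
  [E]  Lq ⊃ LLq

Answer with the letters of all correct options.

C, D

(A) MLq ⊃ q is the dual of axiom B, which corresponds to symmetry. Such an R need not be symmetric — not valid.
(B) Mq ⊃ LMq is axiom 5; it is valid on a frame exactly when R is euclidean. Such an R need not be euclidean, so not valid.
(C) axiom T: valid iff R is reflexive. Every such R is reflexive — valid.
(D) Lq ⊃ Mq is axiom D; it is valid on a frame exactly when R is serial. Every such R is serial, so valid.
(E) Lq ⊃ LLq is axiom 4, which corresponds to transitivity. Such an R need not be transitive — not valid.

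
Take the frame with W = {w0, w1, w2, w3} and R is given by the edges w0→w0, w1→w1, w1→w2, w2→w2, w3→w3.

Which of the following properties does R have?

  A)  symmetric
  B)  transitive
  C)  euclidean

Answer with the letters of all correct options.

B

(A) not symmetric: w1 R w2 but not w2 R w1.
(B) transitive: R is closed under composition.
(C) not euclidean: w1 R w2 and w1 R w1 but not w2 R w1.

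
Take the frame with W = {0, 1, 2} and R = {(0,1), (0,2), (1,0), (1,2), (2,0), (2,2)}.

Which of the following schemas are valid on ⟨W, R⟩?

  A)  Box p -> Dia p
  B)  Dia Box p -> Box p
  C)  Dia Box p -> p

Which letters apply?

R is not symmetric: 1 R 2 but not 2 R 1.
R is not euclidean: 0 R 2 and 0 R 1 but not 2 R 1.
R is serial: every world has an R-successor.
(A) Box p -> Dia p (axiom D) characterises the serial frames. R is serial — valid.
(B) Dia Box p -> Box p is the dual of axiom 5; it is valid on a frame exactly when R is euclidean. R is not euclidean, so not valid.
(C) the dual of axiom B: valid iff R is symmetric. R is not symmetric — not valid.

A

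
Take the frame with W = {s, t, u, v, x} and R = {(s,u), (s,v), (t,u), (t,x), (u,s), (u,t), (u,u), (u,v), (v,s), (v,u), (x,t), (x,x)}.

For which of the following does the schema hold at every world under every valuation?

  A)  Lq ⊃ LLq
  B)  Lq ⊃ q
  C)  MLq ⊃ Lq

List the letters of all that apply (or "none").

R is not reflexive: not s R s.
R is not transitive: s R u and u R s but not s R s.
R is not euclidean: t R u and t R x but not u R x.
(A) Lq ⊃ LLq (axiom 4) characterises the transitive frames. R is not transitive — not valid.
(B) Lq ⊃ q (axiom T) characterises the reflexive frames. R is not reflexive — not valid.
(C) MLq ⊃ Lq is the dual of axiom 5, which corresponds to the euclidean property. R is not euclidean — not valid.

none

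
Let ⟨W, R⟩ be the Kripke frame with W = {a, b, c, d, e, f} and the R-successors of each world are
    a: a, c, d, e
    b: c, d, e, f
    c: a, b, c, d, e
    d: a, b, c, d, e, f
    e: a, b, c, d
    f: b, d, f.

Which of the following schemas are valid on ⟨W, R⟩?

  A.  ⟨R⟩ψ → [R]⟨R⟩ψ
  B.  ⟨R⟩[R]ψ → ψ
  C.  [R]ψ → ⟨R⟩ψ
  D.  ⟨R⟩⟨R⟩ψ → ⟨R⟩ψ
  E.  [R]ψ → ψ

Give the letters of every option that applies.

B, C

R is not reflexive: not b R b.
R is symmetric: every R-edge is matched by its reverse.
R is not transitive: a R c and c R b but not a R b.
R is not euclidean: b R c and b R f but not c R f.
R is serial: every world has an R-successor.
(A) axiom 5: valid iff R is euclidean. R is not euclidean — not valid.
(B) the dual of axiom B: valid iff R is symmetric. R is symmetric — valid.
(C) [R]ψ → ⟨R⟩ψ (axiom D) characterises the serial frames. R is serial — valid.
(D) ⟨R⟩⟨R⟩ψ → ⟨R⟩ψ (the dual of axiom 4) characterises the transitive frames. R is not transitive — not valid.
(E) [R]ψ → ψ is axiom T; it is valid on a frame exactly when R is reflexive. R is not reflexive, so not valid.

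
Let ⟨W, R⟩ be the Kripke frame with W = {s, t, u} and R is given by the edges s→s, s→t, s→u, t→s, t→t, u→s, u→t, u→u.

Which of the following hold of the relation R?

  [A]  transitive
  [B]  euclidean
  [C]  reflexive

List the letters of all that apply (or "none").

C

(A) not transitive: t R s and s R u but not t R u.
(B) not euclidean: s R t and s R u but not t R u.
(C) reflexive: each world relates to itself.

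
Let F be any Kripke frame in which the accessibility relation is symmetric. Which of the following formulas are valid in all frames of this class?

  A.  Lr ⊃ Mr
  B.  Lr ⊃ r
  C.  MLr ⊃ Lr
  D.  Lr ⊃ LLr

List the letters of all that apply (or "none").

none

(A) Lr ⊃ Mr (axiom D) characterises the serial frames. Such an R need not be serial — not valid.
(B) Lr ⊃ r is axiom T; it is valid on a frame exactly when R is reflexive. Such an R need not be reflexive, so not valid.
(C) MLr ⊃ Lr is the dual of axiom 5, which corresponds to the euclidean property. Such an R need not be euclidean — not valid.
(D) axiom 4: valid iff R is transitive. Such an R need not be transitive — not valid.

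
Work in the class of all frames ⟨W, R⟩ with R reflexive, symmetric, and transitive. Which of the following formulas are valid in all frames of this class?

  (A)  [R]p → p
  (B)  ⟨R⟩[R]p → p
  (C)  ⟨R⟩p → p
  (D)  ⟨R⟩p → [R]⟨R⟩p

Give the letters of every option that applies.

A, B, D

A relation that is reflexive, symmetric, and transitive is also euclidean and serial.
(A) axiom T: valid iff R is reflexive. Every such R is reflexive — valid.
(B) ⟨R⟩[R]p → p is the dual of axiom B; it is valid on a frame exactly when R is symmetric. Every such R is symmetric, so valid.
(C) ⟨R⟩p → p is valid only on frames where every R-edge is a self-loop. Such an R need not be a subset of the identity — not valid.
(D) axiom 5: valid iff R is euclidean. Every such R is euclidean — valid.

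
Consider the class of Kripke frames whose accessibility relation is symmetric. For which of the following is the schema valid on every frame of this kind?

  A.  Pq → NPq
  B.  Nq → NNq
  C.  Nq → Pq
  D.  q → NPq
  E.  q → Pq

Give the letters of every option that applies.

D

(A) axiom 5: valid iff R is euclidean. Such an R need not be euclidean — not valid.
(B) axiom 4: valid iff R is transitive. Such an R need not be transitive — not valid.
(C) axiom D: valid iff R is serial. Such an R need not be serial — not valid.
(D) axiom B: valid iff R is symmetric. Every such R is symmetric — valid.
(E) q → Pq is the dual of axiom T, which corresponds to reflexivity. Such an R need not be reflexive — not valid.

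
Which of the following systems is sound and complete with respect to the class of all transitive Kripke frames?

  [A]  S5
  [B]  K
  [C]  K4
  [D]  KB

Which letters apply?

(A) S5 is determined by the class of reflexive, symmetric, and transitive frames.
(B) K is determined by the class of arbitrary frames.
(C) K4 is determined by exactly this class.
(D) KB is determined by the class of symmetric frames.

C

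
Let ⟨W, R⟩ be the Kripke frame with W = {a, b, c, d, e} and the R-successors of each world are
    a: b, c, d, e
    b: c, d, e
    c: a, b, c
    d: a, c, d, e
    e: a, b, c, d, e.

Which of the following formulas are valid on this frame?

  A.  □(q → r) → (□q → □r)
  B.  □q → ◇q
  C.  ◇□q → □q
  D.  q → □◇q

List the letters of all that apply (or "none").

R is not symmetric: a R b but not b R a.
R is not euclidean: a R c and a R d but not c R d.
R is serial: every world has an R-successor.
(A) □(q → r) → (□q → □r) is axiom K, valid on every Kripke frame — valid.
(B) axiom D: valid iff R is serial. R is serial — valid.
(C) ◇□q → □q (the dual of axiom 5) characterises the euclidean frames. R is not euclidean — not valid.
(D) q → □◇q is axiom B, which corresponds to symmetry. R is not symmetric — not valid.

A, B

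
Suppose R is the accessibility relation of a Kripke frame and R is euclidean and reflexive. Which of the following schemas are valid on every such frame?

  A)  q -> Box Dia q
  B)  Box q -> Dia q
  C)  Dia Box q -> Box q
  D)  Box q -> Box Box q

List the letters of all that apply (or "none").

A reflexive euclidean relation is also symmetric (from wRw and wRv the euclidean condition gives vRw) and hence transitive; it is an equivalence relation.
(A) q -> Box Dia q is axiom B, which corresponds to symmetry. Every such R is symmetric — valid.
(B) Box q -> Dia q is axiom D; it is valid on a frame exactly when R is serial. Every such R is serial, so valid.
(C) Dia Box q -> Box q is the dual of axiom 5; it is valid on a frame exactly when R is euclidean. Every such R is euclidean, so valid.
(D) Box q -> Box Box q (axiom 4) characterises the transitive frames. Every such R is transitive — valid.

A, B, C, D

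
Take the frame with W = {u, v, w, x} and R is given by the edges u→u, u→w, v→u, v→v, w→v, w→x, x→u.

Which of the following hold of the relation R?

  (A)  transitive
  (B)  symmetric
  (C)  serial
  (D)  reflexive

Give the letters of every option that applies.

(A) not transitive: u R w and w R v but not u R v.
(B) not symmetric: u R w but not w R u.
(C) serial: every world has an R-successor.
(D) not reflexive: not w R w.

C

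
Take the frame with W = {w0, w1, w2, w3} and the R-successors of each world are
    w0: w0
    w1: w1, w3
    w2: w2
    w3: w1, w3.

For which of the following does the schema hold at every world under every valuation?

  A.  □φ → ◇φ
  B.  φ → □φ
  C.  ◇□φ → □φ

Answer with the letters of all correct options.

A, C

R is euclidean: any two R-successors of the same world are R-related.
R is serial: every world has an R-successor.
R is not a subset of the identity: w1 R w3 with w1 ≠ w3.
(A) □φ → ◇φ (axiom D) characterises the serial frames. R is serial — valid.
(B) φ → □φ (equivalent to ◇p→p) corresponds to R being a subset of the identity. Here R ⊄ identity, so not valid.
(C) ◇□φ → □φ is the dual of axiom 5, which corresponds to the euclidean property. R is euclidean — valid.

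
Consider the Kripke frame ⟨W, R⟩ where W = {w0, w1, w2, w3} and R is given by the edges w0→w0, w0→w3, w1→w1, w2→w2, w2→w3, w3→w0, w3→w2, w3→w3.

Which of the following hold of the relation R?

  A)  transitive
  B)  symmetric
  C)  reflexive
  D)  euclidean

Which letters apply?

B, C

(A) not transitive: w0 R w3 and w3 R w2 but not w0 R w2.
(B) symmetric: every R-edge is matched by its reverse.
(C) reflexive: each world relates to itself.
(D) not euclidean: w3 R w0 and w3 R w2 but not w0 R w2.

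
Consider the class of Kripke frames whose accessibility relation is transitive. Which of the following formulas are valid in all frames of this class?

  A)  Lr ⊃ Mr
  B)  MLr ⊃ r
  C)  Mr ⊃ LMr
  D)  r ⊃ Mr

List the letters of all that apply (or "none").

(A) Lr ⊃ Mr is axiom D, which corresponds to seriality. Such an R need not be serial — not valid.
(B) the dual of axiom B: valid iff R is symmetric. Such an R need not be symmetric — not valid.
(C) Mr ⊃ LMr is axiom 5; it is valid on a frame exactly when R is euclidean. Such an R need not be euclidean, so not valid.
(D) r ⊃ Mr (the dual of axiom T) characterises the reflexive frames. Such an R need not be reflexive — not valid.

none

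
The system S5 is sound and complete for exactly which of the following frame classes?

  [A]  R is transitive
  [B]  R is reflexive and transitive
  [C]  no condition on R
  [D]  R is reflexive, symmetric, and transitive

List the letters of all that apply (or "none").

(A) this class determines K4, not S5.
(B) this class determines S4, not S5.
(C) this class determines K, not S5.
(D) S5 is sound and complete for exactly this class.

D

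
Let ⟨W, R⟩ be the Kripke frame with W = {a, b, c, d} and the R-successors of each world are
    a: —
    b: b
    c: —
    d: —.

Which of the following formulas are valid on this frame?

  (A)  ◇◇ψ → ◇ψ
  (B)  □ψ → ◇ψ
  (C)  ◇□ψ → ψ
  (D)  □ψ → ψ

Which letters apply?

A, C

R is not reflexive: not a R a.
R is symmetric: every R-edge is matched by its reverse.
R is transitive: R is closed under composition.
R is not serial: a has no R-successor.
(A) ◇◇ψ → ◇ψ is the dual of axiom 4; it is valid on a frame exactly when R is transitive. R is transitive, so valid.
(B) axiom D: valid iff R is serial. R is not serial — not valid.
(C) ◇□ψ → ψ (the dual of axiom B) characterises the symmetric frames. R is symmetric — valid.
(D) □ψ → ψ is axiom T, which corresponds to reflexivity. R is not reflexive — not valid.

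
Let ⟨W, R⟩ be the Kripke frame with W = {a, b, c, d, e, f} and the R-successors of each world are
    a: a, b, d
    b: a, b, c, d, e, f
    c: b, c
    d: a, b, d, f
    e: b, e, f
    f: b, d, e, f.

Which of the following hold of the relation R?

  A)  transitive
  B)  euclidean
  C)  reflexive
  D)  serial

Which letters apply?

C, D

(A) not transitive: a R b and b R c but not a R c.
(B) not euclidean: b R a and b R c but not a R c.
(C) reflexive: each world relates to itself.
(D) serial: every world has an R-successor.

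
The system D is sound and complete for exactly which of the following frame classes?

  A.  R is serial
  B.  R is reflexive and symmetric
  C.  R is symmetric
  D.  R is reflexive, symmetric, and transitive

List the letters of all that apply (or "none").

(A) D is sound and complete for exactly this class.
(B) this class determines B (= KTB), not D.
(C) this class determines KB, not D.
(D) this class determines S5, not D.

A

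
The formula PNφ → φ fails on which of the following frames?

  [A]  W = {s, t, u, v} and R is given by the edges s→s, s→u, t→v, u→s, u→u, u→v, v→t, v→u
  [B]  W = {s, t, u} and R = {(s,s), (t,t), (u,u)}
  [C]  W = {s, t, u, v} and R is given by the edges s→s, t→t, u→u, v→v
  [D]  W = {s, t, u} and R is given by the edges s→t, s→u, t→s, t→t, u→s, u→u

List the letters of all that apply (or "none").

The schema PNφ → φ is the dual of axiom B; it is valid on a frame iff R is symmetric.
(A) R is symmetric (every R-edge is matched by its reverse), so the schema is valid here.
(B) R is symmetric (every R-edge is matched by its reverse), so the schema is valid here.
(C) R is symmetric (every R-edge is matched by its reverse), so the schema is valid here.
(D) R is symmetric (every R-edge is matched by its reverse), so the schema is valid here.

none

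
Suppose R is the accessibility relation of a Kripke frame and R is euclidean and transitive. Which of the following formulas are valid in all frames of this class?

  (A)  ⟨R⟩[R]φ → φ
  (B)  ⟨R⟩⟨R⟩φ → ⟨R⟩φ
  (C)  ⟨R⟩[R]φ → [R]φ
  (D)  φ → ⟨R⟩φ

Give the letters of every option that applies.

(A) ⟨R⟩[R]φ → φ is the dual of axiom B; it is valid on a frame exactly when R is symmetric. Such an R need not be symmetric, so not valid.
(B) ⟨R⟩⟨R⟩φ → ⟨R⟩φ is the dual of axiom 4; it is valid on a frame exactly when R is transitive. Every such R is transitive, so valid.
(C) the dual of axiom 5: valid iff R is euclidean. Every such R is euclidean — valid.
(D) φ → ⟨R⟩φ (the dual of axiom T) characterises the reflexive frames. Such an R need not be reflexive — not valid.

B, C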